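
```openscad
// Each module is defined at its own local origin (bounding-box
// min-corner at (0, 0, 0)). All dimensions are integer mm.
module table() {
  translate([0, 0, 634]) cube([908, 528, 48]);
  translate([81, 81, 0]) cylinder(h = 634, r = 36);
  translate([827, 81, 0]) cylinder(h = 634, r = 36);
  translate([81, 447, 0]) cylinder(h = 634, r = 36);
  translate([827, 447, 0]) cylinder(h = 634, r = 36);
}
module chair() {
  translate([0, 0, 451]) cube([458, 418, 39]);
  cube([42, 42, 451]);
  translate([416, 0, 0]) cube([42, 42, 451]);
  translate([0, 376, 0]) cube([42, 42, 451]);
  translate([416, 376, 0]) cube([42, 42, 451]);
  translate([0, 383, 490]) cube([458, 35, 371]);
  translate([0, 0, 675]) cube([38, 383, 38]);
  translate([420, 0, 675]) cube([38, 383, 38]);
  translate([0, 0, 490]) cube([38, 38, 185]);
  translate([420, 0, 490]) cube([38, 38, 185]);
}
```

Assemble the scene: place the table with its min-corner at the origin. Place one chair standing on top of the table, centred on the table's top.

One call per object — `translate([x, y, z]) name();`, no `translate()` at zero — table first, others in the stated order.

table();
translate([225, 55, 682]) chair();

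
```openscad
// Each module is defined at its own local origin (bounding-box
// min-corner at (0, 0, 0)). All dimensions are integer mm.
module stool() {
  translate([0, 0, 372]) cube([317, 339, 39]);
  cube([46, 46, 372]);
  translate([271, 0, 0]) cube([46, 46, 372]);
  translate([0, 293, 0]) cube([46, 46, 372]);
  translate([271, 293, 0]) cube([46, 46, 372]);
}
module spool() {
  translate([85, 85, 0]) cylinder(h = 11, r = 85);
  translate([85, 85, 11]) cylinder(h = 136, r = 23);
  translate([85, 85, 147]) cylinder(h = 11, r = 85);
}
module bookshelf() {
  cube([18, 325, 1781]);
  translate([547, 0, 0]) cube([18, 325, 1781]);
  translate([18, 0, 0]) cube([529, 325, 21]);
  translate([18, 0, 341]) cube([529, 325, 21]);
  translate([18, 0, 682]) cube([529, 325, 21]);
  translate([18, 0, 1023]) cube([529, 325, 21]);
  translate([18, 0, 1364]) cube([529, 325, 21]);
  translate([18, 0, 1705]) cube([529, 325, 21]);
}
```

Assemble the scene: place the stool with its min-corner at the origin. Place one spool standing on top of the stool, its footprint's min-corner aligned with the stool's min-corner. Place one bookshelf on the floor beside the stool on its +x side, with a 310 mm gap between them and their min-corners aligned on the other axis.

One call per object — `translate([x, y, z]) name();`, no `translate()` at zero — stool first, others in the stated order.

stool();
translate([0, 0, 411]) spool();
translate([627, 0, 0]) bookshelf();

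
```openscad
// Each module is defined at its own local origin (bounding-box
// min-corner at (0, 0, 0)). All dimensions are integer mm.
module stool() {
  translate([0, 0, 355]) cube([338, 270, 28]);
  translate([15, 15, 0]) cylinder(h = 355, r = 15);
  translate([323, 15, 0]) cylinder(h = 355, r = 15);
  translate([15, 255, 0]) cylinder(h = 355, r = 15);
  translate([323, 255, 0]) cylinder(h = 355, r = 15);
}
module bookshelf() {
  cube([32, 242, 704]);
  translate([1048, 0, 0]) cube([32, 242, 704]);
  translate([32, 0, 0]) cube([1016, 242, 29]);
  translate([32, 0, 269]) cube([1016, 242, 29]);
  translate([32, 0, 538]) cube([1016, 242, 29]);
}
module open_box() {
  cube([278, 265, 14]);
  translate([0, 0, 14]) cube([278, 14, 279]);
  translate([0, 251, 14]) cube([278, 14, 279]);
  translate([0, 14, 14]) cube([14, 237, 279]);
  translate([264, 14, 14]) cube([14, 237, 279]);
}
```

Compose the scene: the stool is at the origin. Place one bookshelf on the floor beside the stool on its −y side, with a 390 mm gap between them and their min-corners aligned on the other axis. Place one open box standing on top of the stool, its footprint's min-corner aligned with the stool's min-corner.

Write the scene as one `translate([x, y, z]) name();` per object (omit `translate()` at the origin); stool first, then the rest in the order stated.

stool();
translate([0, -632, 0]) bookshelf();
translate([0, 0, 383]) open_box();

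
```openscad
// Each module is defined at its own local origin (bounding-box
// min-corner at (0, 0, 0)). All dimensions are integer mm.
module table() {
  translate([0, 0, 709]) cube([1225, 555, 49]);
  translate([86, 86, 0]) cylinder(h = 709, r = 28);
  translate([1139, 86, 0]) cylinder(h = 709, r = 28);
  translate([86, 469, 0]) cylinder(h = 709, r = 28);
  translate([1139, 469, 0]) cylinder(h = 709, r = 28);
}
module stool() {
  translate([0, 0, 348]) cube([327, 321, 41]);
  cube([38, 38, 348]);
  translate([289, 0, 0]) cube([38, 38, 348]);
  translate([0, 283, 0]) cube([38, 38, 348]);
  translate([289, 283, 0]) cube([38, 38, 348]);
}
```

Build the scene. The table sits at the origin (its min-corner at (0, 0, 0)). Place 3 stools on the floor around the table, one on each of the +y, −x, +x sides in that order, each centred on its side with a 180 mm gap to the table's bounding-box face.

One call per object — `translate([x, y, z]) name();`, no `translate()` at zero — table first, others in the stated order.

table();
translate([449, 735, 0]) stool();
translate([-507, 117, 0]) stool();
translate([1405, 117, 0]) stool();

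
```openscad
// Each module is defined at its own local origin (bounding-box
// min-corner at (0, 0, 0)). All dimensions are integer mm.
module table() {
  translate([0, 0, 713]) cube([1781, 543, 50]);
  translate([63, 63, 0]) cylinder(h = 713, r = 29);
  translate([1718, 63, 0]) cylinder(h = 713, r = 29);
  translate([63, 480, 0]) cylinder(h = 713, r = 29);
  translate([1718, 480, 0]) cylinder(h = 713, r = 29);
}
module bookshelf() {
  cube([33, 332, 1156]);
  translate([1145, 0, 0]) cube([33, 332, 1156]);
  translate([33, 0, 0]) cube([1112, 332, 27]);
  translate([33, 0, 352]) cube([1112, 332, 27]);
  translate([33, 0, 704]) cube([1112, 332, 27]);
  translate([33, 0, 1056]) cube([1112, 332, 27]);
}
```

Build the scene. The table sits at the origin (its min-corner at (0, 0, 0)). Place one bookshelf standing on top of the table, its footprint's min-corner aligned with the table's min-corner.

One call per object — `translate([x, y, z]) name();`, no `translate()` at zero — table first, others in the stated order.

table();
translate([0, 0, 763]) bookshelf();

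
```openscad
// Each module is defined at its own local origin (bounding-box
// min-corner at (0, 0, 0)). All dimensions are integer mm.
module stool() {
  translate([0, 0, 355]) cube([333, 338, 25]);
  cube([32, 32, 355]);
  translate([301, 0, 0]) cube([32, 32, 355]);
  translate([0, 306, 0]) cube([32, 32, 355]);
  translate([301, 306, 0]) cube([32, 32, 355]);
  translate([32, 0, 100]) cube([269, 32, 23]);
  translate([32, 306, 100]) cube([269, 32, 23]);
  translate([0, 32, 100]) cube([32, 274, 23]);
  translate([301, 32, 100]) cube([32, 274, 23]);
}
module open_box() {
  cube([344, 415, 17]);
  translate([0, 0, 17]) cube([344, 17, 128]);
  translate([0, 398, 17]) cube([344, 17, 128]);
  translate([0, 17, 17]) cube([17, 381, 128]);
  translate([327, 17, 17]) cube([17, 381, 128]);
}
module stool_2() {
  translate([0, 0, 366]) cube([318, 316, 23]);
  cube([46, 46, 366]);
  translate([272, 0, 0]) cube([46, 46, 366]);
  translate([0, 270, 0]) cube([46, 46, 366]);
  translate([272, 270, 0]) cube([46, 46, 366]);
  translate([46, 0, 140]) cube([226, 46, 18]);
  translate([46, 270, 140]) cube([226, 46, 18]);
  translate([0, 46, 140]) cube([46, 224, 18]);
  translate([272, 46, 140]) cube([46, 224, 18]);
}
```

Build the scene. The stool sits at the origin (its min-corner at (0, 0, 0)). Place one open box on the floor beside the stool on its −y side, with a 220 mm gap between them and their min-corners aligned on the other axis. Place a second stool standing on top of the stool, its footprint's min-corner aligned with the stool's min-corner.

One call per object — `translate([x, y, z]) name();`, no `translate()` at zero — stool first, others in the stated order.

stool();
translate([0, -635, 0]) open_box();
translate([0, 0, 380]) stool_2();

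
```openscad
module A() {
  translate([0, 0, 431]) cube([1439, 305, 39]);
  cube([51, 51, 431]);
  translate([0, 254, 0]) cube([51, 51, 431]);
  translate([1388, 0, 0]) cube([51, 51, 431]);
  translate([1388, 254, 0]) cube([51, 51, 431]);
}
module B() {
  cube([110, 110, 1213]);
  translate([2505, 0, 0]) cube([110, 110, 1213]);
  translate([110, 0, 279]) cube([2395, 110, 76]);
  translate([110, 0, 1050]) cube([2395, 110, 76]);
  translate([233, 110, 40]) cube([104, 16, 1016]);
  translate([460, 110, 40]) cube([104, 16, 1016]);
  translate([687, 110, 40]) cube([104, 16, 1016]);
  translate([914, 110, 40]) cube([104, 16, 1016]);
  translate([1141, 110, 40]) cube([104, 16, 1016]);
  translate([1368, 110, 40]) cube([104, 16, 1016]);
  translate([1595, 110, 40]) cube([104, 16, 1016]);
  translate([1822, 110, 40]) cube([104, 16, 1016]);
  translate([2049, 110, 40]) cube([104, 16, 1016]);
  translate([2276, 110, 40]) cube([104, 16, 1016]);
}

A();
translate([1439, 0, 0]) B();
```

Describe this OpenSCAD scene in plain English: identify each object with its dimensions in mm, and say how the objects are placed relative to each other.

A is a long wooden bench with a 1439 mm (x) × 305 mm (y) seat, 39 mm thick, its top surface 470 mm above the floor. Four 51 mm square legs at the seat corners, flush with the edges, run from z = 0 to the seat underside.

B is a fence section. Two 110×110 mm posts, 1213 mm tall, stand on the floor with a clear span of 2395 mm between their inner faces. Two horizontal rails of 110×76 mm section span the gap between the posts with their undersides at z = 279 mm and z = 1050 mm, flush with the posts' −y face. 10 pickets, each 104 mm wide, 16 mm thick and 1016 mm tall, are fixed to the +y face of the rails with their bottoms at z = 40 mm, evenly spaced across the span with equal gaps (rounded down to the nearest mm) at the −x end and between each pair — any rounding remainder accumulates at the +x end.

The fence section is against the bench's +x side, with their −y faces flush.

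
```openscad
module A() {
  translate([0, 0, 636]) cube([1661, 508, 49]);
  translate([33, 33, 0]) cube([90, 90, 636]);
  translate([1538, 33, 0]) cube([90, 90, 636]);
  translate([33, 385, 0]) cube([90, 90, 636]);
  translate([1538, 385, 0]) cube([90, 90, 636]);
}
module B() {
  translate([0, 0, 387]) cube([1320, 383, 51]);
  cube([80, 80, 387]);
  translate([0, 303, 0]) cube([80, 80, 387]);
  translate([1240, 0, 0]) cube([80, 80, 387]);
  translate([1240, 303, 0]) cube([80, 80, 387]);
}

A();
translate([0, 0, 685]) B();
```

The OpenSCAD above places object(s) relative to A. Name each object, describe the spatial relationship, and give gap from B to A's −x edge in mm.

A is a table. B is a bench. The bench is on top of the table. The gap from the bench to the table's −x edge is 0 mm.

The bench's min-x is at 0; the table's min-x is 0; gap = 0 mm.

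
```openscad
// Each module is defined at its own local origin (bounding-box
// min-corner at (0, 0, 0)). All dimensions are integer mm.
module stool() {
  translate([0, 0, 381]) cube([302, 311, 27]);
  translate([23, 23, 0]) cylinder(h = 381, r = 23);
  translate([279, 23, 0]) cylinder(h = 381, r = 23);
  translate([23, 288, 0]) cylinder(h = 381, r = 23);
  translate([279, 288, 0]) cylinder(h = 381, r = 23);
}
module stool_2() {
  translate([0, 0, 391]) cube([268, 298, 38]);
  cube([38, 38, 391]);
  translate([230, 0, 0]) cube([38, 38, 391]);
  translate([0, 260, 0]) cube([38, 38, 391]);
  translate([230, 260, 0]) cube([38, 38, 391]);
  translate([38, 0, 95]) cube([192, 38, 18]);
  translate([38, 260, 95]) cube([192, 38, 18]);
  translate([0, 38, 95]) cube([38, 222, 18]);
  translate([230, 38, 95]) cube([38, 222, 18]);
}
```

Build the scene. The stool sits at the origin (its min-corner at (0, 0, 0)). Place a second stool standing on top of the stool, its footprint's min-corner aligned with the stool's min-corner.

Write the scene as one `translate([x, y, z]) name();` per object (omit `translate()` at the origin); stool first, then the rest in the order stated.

stool();
translate([0, 0, 408]) stool_2();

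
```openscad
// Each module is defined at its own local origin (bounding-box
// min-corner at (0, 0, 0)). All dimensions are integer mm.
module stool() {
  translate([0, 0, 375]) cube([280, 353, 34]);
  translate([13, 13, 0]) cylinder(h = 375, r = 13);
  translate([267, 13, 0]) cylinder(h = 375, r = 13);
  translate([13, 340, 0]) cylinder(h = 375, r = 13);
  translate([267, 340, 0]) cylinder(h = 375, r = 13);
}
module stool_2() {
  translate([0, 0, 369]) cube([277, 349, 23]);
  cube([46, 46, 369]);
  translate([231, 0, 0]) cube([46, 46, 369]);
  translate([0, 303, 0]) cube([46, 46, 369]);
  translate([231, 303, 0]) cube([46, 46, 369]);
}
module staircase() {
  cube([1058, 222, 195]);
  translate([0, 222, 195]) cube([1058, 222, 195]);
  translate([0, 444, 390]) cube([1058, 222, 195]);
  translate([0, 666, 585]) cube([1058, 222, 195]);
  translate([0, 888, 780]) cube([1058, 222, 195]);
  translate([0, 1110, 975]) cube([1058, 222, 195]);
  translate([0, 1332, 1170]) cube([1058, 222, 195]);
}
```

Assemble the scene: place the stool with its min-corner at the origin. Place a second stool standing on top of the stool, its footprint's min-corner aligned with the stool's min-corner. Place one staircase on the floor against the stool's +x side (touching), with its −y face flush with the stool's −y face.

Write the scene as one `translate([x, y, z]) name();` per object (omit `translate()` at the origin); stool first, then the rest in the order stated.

stool();
translate([0, 0, 409]) stool_2();
translate([280, 0, 0]) staircase();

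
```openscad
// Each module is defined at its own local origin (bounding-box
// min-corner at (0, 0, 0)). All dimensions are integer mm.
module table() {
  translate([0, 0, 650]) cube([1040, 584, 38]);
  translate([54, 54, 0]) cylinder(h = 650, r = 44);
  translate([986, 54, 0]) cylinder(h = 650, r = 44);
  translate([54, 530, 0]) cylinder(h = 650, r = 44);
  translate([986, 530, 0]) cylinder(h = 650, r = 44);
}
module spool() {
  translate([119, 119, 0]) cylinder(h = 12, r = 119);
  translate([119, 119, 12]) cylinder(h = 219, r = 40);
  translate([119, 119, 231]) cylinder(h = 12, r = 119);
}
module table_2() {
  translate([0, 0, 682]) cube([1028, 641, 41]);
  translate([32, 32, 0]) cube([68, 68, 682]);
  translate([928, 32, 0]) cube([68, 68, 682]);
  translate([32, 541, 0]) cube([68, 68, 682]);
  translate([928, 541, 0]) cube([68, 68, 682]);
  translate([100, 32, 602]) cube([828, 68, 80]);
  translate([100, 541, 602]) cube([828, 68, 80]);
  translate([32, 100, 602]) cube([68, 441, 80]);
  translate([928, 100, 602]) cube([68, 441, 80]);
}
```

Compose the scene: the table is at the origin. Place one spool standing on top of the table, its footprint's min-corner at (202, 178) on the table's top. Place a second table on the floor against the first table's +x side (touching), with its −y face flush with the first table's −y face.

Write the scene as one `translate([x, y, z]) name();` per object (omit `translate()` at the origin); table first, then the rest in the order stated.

table();
translate([202, 178, 688]) spool();
translate([1040, 0, 0]) table_2();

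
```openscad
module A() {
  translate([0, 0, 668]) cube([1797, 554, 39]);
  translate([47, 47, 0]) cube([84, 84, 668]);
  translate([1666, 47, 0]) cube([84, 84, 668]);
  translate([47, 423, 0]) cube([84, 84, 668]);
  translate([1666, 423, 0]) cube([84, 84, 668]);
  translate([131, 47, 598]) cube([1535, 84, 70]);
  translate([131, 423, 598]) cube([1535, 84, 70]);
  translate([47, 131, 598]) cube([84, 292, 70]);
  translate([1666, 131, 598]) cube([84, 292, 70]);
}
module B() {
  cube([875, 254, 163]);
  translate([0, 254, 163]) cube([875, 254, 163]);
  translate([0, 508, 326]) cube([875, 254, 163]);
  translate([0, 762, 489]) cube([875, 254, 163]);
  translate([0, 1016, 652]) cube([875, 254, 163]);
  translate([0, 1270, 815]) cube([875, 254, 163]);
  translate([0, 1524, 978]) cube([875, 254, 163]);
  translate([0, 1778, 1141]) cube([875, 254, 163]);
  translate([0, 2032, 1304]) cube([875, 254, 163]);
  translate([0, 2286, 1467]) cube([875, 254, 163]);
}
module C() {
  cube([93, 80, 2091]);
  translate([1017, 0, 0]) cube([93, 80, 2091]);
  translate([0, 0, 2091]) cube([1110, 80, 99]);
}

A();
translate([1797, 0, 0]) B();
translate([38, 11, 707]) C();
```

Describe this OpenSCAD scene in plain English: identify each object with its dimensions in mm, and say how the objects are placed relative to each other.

A is a table: top 1797 mm (x) × 554 mm (y), 39 mm thick, upper face at z = 707 mm, on four 84×84 mm square legs, each inset 47 mm from the nearest pair of top edges, running from z = 0 to the bottom of the top. Four apron rails, 84 mm thick and 70 mm tall, run between adjacent legs with their top edges flush with the underside of the top and their outer faces flush with the legs' outer faces.

B is a straight staircase of 10 solid steps. Each step is 875 mm wide (x), 254 mm deep (y, the going) and 163 mm tall (the rise). The first step rests on the floor; each subsequent step sits one going further in +y and one rise higher in +z, directly behind and above the previous step with no overlap.

C is a door frame. The clear opening is 924 mm wide and 2091 mm high. Two 93 mm wide jambs, 80 mm deep, stand either side of the opening from the floor to the top of the opening. A 99 mm thick head sits across the top of both jambs, spanning the full outside width of the frame.

The staircase is against the table's +x side, with their −y faces flush. The door frame is on top of the table.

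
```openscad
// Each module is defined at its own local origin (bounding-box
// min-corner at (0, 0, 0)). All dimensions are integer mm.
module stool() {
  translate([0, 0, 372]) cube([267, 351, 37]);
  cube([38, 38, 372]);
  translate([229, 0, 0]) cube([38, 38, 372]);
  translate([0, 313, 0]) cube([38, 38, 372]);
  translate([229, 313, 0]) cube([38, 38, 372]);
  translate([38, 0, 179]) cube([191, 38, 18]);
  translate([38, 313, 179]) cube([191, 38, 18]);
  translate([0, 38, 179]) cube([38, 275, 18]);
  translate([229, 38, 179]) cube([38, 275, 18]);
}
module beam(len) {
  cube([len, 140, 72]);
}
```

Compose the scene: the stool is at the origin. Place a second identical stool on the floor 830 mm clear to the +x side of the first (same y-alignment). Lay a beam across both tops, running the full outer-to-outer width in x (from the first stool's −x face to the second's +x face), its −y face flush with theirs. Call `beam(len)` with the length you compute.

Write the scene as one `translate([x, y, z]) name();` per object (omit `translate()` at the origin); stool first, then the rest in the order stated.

stool();
translate([1097, 0, 0]) stool();
translate([0, 0, 409]) beam(1364);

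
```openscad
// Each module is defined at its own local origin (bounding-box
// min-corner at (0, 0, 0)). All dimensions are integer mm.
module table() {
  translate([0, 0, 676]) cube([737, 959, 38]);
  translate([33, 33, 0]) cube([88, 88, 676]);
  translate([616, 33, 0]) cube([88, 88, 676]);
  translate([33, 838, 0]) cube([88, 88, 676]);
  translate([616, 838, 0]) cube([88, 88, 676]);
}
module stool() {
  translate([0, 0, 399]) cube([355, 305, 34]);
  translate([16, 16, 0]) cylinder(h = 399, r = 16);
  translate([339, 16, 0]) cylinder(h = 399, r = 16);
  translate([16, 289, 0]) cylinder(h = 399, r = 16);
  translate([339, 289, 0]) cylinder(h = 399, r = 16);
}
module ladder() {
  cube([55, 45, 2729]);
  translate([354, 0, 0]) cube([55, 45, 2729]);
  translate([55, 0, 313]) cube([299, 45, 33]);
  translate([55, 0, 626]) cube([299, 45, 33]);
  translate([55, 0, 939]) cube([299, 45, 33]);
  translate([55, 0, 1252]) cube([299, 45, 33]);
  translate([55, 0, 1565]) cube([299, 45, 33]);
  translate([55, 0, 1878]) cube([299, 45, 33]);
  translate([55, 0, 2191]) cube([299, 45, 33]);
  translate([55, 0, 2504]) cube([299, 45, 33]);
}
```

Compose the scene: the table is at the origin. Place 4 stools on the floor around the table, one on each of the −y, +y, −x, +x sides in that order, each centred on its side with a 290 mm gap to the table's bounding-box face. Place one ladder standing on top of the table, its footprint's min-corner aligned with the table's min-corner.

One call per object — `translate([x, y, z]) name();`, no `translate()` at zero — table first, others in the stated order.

table();
translate([191, -595, 0]) stool();
translate([191, 1249, 0]) stool();
translate([-645, 327, 0]) stool();
translate([1027, 327, 0]) stool();
translate([0, 0, 714]) ladder();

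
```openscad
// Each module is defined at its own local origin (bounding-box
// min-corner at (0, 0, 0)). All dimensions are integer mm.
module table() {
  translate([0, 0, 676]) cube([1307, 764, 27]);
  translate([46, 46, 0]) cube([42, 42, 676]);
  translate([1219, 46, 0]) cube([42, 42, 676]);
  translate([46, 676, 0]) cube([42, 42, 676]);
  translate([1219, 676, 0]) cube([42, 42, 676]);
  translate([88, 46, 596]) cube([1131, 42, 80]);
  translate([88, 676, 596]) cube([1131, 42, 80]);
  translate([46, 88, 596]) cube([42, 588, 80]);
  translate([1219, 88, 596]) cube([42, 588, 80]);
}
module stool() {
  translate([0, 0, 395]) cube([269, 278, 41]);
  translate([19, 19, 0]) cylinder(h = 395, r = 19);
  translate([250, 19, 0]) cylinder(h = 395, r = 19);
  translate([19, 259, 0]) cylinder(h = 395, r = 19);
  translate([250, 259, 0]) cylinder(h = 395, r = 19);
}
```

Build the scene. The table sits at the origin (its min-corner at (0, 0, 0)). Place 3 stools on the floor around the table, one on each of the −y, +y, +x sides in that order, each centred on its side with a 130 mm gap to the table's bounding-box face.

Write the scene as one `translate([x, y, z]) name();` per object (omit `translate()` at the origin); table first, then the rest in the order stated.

table();
translate([519, -408, 0]) stool();
translate([519, 894, 0]) stool();
translate([1437, 243, 0]) stool();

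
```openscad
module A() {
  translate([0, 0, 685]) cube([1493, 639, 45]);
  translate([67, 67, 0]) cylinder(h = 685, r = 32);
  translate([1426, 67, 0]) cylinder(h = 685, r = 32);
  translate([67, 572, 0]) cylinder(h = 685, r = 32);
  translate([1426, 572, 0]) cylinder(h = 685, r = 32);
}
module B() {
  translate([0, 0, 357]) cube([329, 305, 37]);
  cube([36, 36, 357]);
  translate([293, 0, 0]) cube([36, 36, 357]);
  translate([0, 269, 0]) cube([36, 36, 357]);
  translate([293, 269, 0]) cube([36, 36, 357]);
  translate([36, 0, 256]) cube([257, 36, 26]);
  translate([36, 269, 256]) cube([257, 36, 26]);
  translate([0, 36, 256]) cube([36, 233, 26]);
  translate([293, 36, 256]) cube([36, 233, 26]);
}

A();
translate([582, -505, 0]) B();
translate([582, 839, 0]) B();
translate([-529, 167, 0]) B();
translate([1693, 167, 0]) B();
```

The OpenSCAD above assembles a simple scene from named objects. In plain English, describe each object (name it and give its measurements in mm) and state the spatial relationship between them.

A is a table: top 1493 mm (x) × 639 mm (y), 45 mm thick, upper face at z = 730 mm, on four round legs of 64 mm diameter, each leg's bounding box inset 35 mm from the nearest pair of top edges, running from z = 0 to the bottom of the top.

B is a four-legged stool. The seat is 329×305 mm, 37 mm thick, top at z = 394 mm. It stands on four square legs, each 36×36 mm in cross-section, from z = 0 to the seat underside, each flush with a corner of the seat. Four stretchers, 36 mm wide and 26 mm tall, connect adjacent legs with their undersides at z = 256 mm, each running between the inner faces of the legs it joins and aligned with the legs' outer faces on the other axis.

Four stools sit around the table at the −y, +y, −x, +x sides.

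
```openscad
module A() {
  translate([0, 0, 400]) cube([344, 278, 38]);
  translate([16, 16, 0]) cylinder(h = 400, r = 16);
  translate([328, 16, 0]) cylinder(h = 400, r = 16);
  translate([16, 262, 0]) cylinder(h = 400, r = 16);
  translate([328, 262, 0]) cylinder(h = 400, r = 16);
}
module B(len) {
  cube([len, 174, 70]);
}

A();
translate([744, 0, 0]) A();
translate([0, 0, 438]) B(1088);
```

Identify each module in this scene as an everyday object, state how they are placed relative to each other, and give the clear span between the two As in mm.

Second stool starts at x = 744; first ends at x = 344; clear span = 744 − 344 = 400 mm.

A is a stool. B is a beam. A beam spans the tops of two stools. The clear span between the two stools is 400 mm.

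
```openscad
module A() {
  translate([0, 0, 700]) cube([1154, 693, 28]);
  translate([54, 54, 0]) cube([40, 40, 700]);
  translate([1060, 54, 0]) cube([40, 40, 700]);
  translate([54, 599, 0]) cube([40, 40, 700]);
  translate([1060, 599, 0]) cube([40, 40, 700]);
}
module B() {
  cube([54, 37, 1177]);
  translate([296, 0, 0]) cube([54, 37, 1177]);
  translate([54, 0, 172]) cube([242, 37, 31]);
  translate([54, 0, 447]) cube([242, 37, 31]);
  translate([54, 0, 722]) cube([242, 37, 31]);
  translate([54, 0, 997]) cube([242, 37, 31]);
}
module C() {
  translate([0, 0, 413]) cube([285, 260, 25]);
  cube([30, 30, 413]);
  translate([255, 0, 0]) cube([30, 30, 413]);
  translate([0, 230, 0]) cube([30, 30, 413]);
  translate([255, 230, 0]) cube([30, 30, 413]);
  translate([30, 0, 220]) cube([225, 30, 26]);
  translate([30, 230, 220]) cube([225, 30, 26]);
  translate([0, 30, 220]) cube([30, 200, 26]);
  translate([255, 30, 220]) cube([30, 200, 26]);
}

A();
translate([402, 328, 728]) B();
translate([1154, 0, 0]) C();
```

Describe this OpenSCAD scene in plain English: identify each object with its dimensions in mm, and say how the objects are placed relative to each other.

A is a rectangular dining table. The top is 1154×693×28 mm with its upper surface at z = 728 mm. It stands on four 40×40 mm square legs, each inset 54 mm from the nearest pair of top edges, running from the floor to the underside of the top.

B is a wooden ladder with two side rails of 54×37 mm section and 1177 mm height, set 350 mm apart overall. Between them run 4 rectangular rungs (37 mm deep, 31 mm thick), front faces flush with the rails' −y face. The bottom of the first rung is 172 mm above the floor and each subsequent rung is 275 mm higher than the one below.

C is a four-legged stool. The seat is a 285×260×25 mm slab whose top surface is at z = 438 mm; four square legs, each 30×30 mm in cross-section, run from the floor (z = 0) to the underside of the seat, each flush with a corner of the seat. Four stretchers, 30 mm wide and 26 mm tall, connect adjacent legs with their undersides at z = 220 mm, each running between the inner faces of the legs it joins and aligned with the legs' outer faces on the other axis.

The ladder is on top of the table, centred. The stool is against the table's +x side, with their −y faces flush.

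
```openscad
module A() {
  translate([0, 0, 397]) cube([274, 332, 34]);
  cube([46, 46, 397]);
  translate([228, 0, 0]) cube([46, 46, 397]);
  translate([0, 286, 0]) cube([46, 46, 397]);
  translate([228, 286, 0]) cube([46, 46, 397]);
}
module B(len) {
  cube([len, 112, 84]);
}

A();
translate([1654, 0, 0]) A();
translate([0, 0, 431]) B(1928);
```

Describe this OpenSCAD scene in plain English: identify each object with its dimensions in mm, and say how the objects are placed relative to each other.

A is a four-legged stool. The seat is a 274×332×34 mm slab whose top surface is at z = 431 mm; four square legs, each 46×46 mm in cross-section, run from the floor (z = 0) to the underside of the seat, each flush with a corner of the seat.

B is a rectangular beam 1928 mm long (x), 112 mm deep (y), 84 mm thick (z).

The beam spans the tops of two stools placed 1380 mm apart, resting at z = 431 mm.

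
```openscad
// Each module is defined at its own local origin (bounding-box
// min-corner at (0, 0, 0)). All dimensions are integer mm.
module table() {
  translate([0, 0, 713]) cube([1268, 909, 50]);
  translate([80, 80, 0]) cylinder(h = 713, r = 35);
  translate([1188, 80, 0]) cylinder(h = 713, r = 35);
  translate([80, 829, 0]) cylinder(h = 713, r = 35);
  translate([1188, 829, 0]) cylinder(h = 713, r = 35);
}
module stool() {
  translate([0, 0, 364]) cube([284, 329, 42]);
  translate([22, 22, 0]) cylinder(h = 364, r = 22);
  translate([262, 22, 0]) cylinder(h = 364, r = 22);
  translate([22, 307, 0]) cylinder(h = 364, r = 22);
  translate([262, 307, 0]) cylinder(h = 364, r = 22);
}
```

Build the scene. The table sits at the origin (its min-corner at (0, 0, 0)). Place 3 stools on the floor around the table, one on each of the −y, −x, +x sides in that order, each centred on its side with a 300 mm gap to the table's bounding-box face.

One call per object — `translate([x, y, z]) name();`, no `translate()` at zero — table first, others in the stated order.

table();
translate([492, -629, 0]) stool();
translate([-584, 290, 0]) stool();
translate([1568, 290, 0]) stool();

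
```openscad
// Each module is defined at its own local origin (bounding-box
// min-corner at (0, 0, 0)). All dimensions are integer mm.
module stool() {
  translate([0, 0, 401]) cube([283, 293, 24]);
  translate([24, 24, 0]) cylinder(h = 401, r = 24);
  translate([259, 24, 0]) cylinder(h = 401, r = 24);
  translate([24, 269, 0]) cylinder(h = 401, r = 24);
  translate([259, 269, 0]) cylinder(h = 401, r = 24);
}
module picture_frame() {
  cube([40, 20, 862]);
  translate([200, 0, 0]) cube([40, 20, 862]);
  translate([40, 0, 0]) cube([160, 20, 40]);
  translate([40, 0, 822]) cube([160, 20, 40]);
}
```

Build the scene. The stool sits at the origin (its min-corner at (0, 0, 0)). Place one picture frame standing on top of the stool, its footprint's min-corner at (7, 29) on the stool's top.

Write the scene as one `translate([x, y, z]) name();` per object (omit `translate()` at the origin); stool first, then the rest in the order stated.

stool();
translate([7, 29, 425]) picture_frame();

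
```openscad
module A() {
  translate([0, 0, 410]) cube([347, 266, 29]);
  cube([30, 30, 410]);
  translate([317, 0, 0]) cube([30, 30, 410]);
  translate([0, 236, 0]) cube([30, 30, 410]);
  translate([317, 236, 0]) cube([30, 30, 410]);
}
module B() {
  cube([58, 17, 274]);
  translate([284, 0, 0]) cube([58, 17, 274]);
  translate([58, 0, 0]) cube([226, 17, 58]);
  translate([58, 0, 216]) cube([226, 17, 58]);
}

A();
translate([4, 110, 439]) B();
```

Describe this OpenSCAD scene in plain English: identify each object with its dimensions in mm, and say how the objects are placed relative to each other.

A is a four-legged stool. The seat is 347×266 mm, 29 mm thick, top at z = 439 mm. It stands on four square legs, each 30×30 mm in cross-section, from z = 0 to the seat underside, each flush with a corner of the seat.

B is a picture frame with a 226×158 mm rectangular opening (x by z) and a uniform 58 mm border on every side. Frame depth is 17 mm along y. It is built from two vertical stiles running the full outside height and two horizontal rails spanning the gap between the stiles.

The picture frame is on top of the stool.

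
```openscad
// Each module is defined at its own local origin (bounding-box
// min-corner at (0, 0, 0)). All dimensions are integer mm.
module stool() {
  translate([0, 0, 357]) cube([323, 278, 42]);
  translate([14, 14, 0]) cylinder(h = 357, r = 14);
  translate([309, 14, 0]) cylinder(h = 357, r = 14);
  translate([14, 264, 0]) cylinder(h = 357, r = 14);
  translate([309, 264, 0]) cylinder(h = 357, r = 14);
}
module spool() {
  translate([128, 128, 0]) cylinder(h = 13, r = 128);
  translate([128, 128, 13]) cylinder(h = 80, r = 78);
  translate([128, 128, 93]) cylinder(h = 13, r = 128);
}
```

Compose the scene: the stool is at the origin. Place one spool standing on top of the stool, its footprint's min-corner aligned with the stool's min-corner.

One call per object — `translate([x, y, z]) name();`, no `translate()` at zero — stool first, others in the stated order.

stool();
translate([0, 0, 399]) spool();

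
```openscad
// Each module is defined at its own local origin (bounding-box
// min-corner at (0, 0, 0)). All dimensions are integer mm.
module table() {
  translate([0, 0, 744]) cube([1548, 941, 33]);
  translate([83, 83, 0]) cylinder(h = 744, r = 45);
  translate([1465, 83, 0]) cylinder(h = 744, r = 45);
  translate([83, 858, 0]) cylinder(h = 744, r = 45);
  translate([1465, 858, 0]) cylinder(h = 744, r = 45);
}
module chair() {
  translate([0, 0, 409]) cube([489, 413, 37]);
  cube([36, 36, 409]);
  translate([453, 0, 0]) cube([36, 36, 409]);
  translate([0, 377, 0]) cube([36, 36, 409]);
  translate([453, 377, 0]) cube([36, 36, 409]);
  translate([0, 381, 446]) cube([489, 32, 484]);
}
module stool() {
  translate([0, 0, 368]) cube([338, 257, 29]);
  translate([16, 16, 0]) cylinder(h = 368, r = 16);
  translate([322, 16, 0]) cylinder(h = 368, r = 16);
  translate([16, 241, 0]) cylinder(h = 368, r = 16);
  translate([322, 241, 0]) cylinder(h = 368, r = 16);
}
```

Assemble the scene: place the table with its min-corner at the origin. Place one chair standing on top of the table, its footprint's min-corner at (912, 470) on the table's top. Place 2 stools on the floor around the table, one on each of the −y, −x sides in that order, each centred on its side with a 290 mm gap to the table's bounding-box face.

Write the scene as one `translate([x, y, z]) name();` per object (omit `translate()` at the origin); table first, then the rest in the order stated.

table();
translate([912, 470, 777]) chair();
translate([605, -547, 0]) stool();
translate([-628, 342, 0]) stool();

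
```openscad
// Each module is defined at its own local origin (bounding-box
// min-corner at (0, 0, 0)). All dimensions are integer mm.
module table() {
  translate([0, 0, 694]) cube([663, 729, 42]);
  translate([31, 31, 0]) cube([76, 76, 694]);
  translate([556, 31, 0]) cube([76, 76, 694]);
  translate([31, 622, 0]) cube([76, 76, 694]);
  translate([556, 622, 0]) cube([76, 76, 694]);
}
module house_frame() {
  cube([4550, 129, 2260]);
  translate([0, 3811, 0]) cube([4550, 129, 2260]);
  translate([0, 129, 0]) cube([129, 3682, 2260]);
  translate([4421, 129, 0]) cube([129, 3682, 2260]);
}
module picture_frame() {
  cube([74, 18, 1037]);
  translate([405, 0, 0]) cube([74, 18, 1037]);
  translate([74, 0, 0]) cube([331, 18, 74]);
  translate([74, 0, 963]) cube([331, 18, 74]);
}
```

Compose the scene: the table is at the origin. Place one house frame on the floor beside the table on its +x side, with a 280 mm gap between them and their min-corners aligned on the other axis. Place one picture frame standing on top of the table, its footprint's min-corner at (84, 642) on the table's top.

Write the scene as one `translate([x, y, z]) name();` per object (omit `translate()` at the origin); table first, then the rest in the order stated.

table();
translate([943, 0, 0]) house_frame();
translate([84, 642, 736]) picture_frame();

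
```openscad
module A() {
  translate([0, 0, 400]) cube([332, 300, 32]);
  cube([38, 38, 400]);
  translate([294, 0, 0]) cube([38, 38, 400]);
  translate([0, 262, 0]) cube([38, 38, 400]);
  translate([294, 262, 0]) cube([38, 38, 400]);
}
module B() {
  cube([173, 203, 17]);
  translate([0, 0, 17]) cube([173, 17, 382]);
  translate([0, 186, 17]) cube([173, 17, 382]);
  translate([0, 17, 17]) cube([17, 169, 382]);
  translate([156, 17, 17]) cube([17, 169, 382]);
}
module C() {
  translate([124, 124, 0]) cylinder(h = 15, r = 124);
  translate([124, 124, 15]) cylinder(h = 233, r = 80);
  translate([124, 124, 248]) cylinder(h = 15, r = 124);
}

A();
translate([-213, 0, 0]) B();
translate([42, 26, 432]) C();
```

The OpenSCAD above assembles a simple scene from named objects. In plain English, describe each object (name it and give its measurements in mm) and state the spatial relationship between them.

A is a four-legged stool. The seat is a 332×300×32 mm slab whose top surface is at z = 432 mm; four square legs, each 38×38 mm in cross-section, run from the floor (z = 0) to the underside of the seat, each flush with a corner of the seat.

B is an open-topped rectangular box: outside dimensions 173×203×399 mm, with a uniform wall and base thickness of 17 mm. The base is a full 173×203 slab on the floor; four walls sit on top of the base. The front and back walls (the −y and +y sides) span the full width; the two side walls fit between them.

C is a spool: two coaxial disc flanges of radius 124 mm and thickness 15 mm, joined by a core cylinder of radius 80 mm and height 233 mm. The lower flange rests on z = 0 and the three cylinders share a vertical axis.

The open box is on the floor beside the stool on its −x side. The spool is on top of the stool, centred.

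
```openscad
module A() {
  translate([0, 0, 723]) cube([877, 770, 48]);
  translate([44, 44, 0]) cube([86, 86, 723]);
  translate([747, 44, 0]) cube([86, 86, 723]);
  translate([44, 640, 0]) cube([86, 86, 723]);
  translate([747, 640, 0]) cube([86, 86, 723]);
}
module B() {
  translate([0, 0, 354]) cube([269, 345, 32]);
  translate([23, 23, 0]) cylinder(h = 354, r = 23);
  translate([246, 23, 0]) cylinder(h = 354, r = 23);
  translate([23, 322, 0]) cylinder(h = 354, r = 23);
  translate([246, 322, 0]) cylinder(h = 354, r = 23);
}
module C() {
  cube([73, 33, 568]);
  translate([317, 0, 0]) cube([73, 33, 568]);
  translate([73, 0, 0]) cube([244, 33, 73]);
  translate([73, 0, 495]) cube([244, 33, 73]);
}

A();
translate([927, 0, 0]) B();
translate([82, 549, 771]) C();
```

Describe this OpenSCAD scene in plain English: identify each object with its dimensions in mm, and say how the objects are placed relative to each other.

A is a rectangular dining table. The top is 877×770×48 mm with its upper surface at z = 771 mm. It stands on four 86×86 mm square legs, each inset 44 mm from the nearest pair of top edges, running from the floor to the underside of the top.

B is a four-legged stool. The seat is a 269×345×32 mm slab whose top surface is at z = 386 mm; four round legs, each 46 mm in diameter, run from the floor (z = 0) to the underside of the seat, each leg's axis is inset half a diameter from the nearest pair of seat edges (so the leg's bounding box is flush with the corner).

C is a picture frame with a 244×422 mm rectangular opening (x by z) and a uniform 73 mm border on every side. Frame depth is 33 mm along y. It is built from two vertical stiles running the full outside height and two horizontal rails spanning the gap between the stiles.

The stool is on the floor beside the table on its +x side. The picture frame is on top of the table.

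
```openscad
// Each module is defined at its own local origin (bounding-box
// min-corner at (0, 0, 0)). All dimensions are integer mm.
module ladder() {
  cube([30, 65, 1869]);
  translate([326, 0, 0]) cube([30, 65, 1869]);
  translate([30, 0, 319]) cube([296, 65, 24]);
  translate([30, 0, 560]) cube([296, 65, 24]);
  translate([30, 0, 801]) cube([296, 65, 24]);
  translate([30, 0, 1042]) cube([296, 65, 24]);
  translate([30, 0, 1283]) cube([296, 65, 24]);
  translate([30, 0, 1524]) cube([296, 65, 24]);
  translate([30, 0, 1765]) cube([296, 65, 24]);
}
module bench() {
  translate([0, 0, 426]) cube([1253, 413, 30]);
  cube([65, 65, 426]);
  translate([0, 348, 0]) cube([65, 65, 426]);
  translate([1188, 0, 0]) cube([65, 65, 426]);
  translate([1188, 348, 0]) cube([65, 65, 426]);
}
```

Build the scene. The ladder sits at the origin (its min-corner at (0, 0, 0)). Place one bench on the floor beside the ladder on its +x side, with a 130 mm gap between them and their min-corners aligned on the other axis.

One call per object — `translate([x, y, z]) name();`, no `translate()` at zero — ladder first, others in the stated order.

ladder();
translate([486, 0, 0]) bench();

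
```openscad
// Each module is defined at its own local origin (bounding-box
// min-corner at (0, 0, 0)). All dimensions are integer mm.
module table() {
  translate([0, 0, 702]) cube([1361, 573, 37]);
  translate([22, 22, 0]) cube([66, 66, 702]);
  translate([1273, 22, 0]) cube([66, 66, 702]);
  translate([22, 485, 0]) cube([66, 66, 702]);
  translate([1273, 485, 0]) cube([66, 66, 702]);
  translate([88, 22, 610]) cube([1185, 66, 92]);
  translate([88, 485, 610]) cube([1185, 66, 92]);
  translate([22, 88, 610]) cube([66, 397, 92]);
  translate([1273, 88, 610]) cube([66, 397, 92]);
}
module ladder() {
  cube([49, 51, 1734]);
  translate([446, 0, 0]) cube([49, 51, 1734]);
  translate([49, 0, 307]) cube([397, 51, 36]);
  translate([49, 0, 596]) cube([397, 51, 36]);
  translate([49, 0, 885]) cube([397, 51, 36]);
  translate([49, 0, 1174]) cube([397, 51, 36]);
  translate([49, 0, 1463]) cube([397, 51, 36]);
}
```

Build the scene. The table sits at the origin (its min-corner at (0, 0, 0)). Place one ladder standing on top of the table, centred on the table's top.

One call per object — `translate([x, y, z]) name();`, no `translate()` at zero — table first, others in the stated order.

table();
translate([433, 261, 739]) ladder();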